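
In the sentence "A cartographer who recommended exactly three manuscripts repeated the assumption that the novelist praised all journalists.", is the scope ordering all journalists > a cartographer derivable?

The target quantifier *all journalists* is part of the complex NP *the assumption that the novelist praised all journalists*.
The complex NP is opaque for QR — the quantifier is frozen inside the noun's complement.
*all journalists* is confined to the island and cannot take scope over *a cartographer*.

No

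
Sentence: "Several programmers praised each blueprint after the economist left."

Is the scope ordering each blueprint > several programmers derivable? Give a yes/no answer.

Yes

The adjunct island is irrelevant here — *each blueprint* and *several programmers* are both in the matrix clause.
With no island boundary between them, the object can take inverse scope over the subject via ordinary QR within the clause.
The sentence is scopally ambiguous between *several programmers* > *each blueprint* and *each blueprint* > *several programmers*.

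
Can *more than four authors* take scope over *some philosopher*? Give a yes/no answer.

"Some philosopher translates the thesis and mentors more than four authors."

The target quantifier *more than four authors* is part of one conjunct of the coordinate structure (*mentors more than four authors*).
Coordinate structures are islands for non-across-the-board movement, QR included.
*more than four authors* is confined to the island and cannot take scope over *some philosopher*.

No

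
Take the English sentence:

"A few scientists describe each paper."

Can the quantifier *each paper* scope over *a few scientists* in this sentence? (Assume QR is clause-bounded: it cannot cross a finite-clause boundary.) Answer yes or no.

Yes

*each paper* and *a few scientists* are in the same minimal clause.
No island intervenes, so both surface and inverse scope are derivable.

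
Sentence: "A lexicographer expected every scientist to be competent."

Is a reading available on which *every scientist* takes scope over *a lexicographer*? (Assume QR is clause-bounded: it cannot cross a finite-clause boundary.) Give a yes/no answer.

Yes

*every scientist* is the subject of an ECM infinitive — the infinitival complement of an ECM verb is not a scope island, so *every scientist* can raise into the matrix clause.
QR within a single clause is free, so the lower quantifier may take scope over the higher one.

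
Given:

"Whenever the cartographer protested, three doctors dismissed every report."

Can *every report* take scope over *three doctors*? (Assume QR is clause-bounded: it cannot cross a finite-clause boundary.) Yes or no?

Yes

Although there is an adjunct clause, *every report* is in the main clause, not inside the adjunct.
Ordinary QR to a clause-peripheral position gives the wide-scope LF for the lower DP.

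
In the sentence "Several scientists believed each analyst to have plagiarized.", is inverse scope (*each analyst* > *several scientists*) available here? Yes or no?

*each analyst* is an ECM subject; ECM complements are not islands, and the embedded quantifier may take matrix scope.
Since no island is crossed, the inverse ordering is licensed alongside surface scope.
So *each analyst* > *several scientists* is among the available readings.

Yes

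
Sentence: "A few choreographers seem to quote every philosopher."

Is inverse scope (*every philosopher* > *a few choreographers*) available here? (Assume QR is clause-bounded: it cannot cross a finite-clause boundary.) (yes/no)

The matrix predicate is a raising verb, whose infinitival complement is not a scope island — *every philosopher* can QR into the matrix clause.
Ordinary QR to a clause-peripheral position gives the wide-scope LF for the lower DP.

Yes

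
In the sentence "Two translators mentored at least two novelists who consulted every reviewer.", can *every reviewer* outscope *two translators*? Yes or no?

No

The DP *every reviewer* is contained in the relative clause *who consulted every reviewer* modifying *at least two novelists*.
Quantifiers inside a relative clause are trapped there; the RC boundary blocks QR.
Hence only narrow scope for *every reviewer* (under *two translators*) survives.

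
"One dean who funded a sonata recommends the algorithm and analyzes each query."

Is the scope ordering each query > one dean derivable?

*each query* is embedded in one conjunct of the coordinate structure (*analyzes each query*).
Asymmetric QR out of one conjunct violates the Coordinate Structure Constraint.
So *each query* cannot raise to a position above *one dean*.
(Only the surface reading survives: one fixed dean with respect to all the relevant queries.)

No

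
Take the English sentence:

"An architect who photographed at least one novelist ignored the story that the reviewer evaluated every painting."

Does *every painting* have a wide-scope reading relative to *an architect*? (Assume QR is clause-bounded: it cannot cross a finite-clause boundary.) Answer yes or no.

No

The target quantifier *every painting* is part of the complex NP *the story that the reviewer evaluated every painting*.
Since the clause is the complement of a nominal head, the CNPC blocks scope extraction.
So the wide-scope reading for *every painting* is blocked.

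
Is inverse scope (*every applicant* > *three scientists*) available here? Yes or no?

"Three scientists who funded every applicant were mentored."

No

*every applicant* occurs within the relative clause *who funded every applicant*.
Relative clauses are scope islands: a quantifier cannot QR out of a relative clause to take scope in the matrix clause.
There is no licit LF on which *every applicant* c-commands *three scientists*.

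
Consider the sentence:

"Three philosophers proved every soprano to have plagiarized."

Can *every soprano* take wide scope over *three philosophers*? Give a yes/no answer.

This is an ECM construction: *every soprano* is the infinitival subject, Case-marked by the matrix verb, and the infinitive is transparent for QR.
Clause-internal QR can adjoin the lower DP above the subject, yielding the inverse reading.
So *every soprano* > *three philosophers* is among the available readings.

Yes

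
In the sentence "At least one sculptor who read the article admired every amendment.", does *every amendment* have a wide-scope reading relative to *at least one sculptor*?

Yes

Although the sentence contains a relative clause (*who read the article*), *every amendment* is outside it, in the matrix VP.
With no island boundary between them, the object can take inverse scope over the subject via ordinary QR within the clause.
So *every amendment* > *at least one sculptor* is among the available readings.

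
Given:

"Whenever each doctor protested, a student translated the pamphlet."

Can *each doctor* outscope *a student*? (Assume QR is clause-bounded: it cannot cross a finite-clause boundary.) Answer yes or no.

The DP *each doctor* is contained in the adjunct clause *whenever each doctor protested*.
The adjunct-island constraint bars QR out of an adverbial clause.
The ordering *each doctor* > *a student* is therefore underivable.

No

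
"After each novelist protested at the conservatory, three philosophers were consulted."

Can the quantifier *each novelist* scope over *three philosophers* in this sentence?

No

Structurally, *each novelist* is inside the adjunct clause *after each novelist protested at the conservatory*.
Adverbial clauses are not L-marked, so they are barriers for QR — the quantifier cannot escape the adjunct.
*each novelist* is confined to the island and cannot take scope over *three philosophers*.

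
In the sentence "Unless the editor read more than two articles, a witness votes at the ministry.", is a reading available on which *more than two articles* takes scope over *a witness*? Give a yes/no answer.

*more than two articles* sits inside the adjunct clause *unless the editor read more than two articles*.
Adjunct clauses are scope islands: a quantifier inside an adjunct cannot raise into the matrix clause.
So *more than two articles* cannot raise to a position above *a witness*.

No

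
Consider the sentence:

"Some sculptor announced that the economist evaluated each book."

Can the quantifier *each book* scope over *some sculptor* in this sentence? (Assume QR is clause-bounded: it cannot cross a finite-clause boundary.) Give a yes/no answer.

No

*each book* sits inside the finite complement clause *that the economist evaluated each book*.
Finite CP is the ceiling for QR here, by assumption.
*each book* > *some sculptor* would require crossing that boundary, which is illicit.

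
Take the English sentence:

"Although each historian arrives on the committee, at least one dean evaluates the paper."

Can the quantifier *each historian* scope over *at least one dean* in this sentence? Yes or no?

Structurally, *each historian* is inside the adjunct clause *although each historian arrives on the committee*.
Adjuncts are opaque for quantifier raising; a quantifier in an adjunct stays inside it.
*each historian* > *at least one dean* would require crossing that boundary, which is illicit.

No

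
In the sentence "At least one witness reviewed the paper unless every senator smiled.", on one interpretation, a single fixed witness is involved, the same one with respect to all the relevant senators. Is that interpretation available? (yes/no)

This is the *at least one witness* > *every senator* reading.
That is the surface-scope ordering, which is always one of the available readings — island constraints only ever restrict inverse scope.

Yes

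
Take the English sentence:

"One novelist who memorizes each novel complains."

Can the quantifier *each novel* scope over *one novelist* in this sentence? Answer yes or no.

No

The target quantifier *each novel* is part of the relative clause *who memorizes each novel*.
Quantifiers inside a relative clause are trapped there; the RC boundary blocks QR.
*each novel* is confined to the island and cannot take scope over *one novelist*.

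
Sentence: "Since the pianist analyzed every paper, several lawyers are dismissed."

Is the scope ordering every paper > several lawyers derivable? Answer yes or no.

No

The target quantifier *every paper* is part of the adjunct clause *since the pianist analyzed every paper*.
Adverbial clauses are not L-marked, so they are barriers for QR — the quantifier cannot escape the adjunct.
There is no licit LF on which *every paper* c-commands *several lawyers*.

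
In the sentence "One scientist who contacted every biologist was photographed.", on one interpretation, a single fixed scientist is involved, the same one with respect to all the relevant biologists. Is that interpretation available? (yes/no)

Yes

The paraphrase describes the scope ordering *one scientist* > *every biologist*.
Nothing needs to raise for *one scientist* > *every biologist*, so no island constraint is at stake.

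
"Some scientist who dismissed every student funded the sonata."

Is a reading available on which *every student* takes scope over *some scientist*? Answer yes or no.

No

*every student* occurs within the relative clause *who dismissed every student*.
The relative clause forms an island for QR, so the quantifier is confined to the head noun's restrictor.
*every student* is confined to the island and cannot take scope over *some scientist*.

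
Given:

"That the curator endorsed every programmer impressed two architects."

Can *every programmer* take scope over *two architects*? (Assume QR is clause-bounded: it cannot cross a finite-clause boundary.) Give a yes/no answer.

*every programmer* sits inside the sentential subject *that the curator endorsed every programmer*.
Clausal subjects are scope islands; QR from inside the subject into the matrix is barred.
There is no licit LF on which *every programmer* c-commands *two architects*.

No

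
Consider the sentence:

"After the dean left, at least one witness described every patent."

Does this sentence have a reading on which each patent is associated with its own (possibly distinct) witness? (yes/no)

The described interpretation is the *every patent* > *at least one witness* scoping.
The adjunct island is irrelevant here — *every patent* and *at least one witness* are both in the matrix clause.
QR within a single clause is free, so the lower quantifier may take scope over the higher one.

Yes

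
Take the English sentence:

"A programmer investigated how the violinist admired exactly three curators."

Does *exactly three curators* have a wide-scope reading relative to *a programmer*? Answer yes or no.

No

*exactly three curators* occurs within the embedded question *how the violinist admired exactly three curators*.
Embedded wh-clauses are opaque for QR, so the quantifier stays inside the question.
*exactly three curators* > *a programmer* would require crossing that boundary, which is illicit.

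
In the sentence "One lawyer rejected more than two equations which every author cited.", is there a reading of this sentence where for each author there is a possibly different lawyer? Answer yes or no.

No

The described interpretation is the *every author* > *one lawyer* scoping.
*every author* sits inside the relative clause *which every author cited* modifying *more than two equations*.
Relative clauses block scope extraction: QR cannot target a position outside the modified NP.
So *every author* cannot raise high enough to outscope *one lawyer*; only the surface ordering *one lawyer* > *every author* is available.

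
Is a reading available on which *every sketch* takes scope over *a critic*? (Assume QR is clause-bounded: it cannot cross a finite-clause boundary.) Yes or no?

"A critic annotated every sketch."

Yes

*every sketch* is the matrix object and *a critic* the matrix subject; the two are clausemates.
No island intervenes, so both surface and inverse scope are derivable.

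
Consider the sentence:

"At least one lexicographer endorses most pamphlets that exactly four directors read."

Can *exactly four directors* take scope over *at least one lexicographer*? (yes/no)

No

The DP *exactly four directors* is contained in the relative clause *that exactly four directors read* modifying *most pamphlets*.
A relative clause is a scope island — quantifier raising cannot cross its boundary.
So *exactly four directors* cannot raise to a position above *at least one lexicographer*.
(Only the surface reading survives: one fixed lexicographer with respect to all the relevant directors.)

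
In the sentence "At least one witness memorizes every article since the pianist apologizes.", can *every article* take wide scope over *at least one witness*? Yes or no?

Yes

*every article* is a matrix argument; the adjunct is an island but the target quantifier is outside it.
Since no island is crossed, the inverse ordering is licensed alongside surface scope.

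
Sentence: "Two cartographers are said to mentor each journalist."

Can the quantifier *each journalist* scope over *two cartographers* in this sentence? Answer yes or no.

Yes

Infinitival complements of raising predicates do not block QR; *each journalist* and *two cartographers* are effectively clausemates.
With no island boundary between them, the object can take inverse scope over the subject via ordinary QR within the clause.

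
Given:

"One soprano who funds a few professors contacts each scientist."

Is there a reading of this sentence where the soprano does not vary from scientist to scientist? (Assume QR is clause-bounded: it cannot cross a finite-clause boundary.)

Yes

The paraphrase describes the scope ordering *one soprano* > *each scientist*.
Nothing needs to raise for *one soprano* > *each scientist*, so no island constraint is at stake.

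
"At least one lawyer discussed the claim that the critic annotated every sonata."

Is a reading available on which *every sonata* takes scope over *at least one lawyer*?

Structurally, *every sonata* is inside the complex NP *the claim that the critic annotated every sonata*.
A that-clause complement to a noun is an island; QR cannot cross the NP boundary.
The inverse ordering *every sonata* > *at least one lawyer* is therefore underivable.

No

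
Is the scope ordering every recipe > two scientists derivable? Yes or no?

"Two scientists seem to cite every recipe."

Yes

*every recipe* is inside a raising infinitive, which is transparent to QR (no CP barrier), so it behaves as a matrix argument.
Ordinary QR to a clause-peripheral position gives the wide-scope LF for the lower DP.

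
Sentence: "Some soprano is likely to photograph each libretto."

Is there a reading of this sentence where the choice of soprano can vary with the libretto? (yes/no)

This is the *each libretto* > *some soprano* reading.
*each libretto* is inside a raising infinitive, which is transparent to QR (no CP barrier), so it behaves as a matrix argument.
Since no island is crossed, the inverse ordering is licensed alongside surface scope.

Yes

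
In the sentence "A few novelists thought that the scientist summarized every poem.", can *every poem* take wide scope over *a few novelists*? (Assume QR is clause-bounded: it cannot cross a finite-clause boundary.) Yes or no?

No

*every poem* sits inside the finite complement clause *that the scientist summarized every poem*.
Finite CP is the ceiling for QR here, by assumption.
So *every poem* cannot raise high enough to outscope *a few novelists*; only the surface ordering *a few novelists* > *every poem* is available.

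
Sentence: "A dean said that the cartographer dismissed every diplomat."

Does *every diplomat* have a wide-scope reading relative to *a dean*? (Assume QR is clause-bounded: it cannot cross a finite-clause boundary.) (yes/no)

No

*every diplomat* is embedded in the finite complement clause *that the cartographer dismissed every diplomat*.
Given the clause-boundedness assumption, QR cannot cross the finite CP into the matrix.
*every diplomat* > *a dean* would require crossing that boundary, which is illicit.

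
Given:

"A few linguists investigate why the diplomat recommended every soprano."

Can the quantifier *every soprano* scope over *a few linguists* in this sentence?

No

*every soprano* is embedded in the embedded question *why the diplomat recommended every soprano*.
Embedded questions are wh-islands: a quantifier inside an indirect question cannot QR into the matrix clause.
So *every soprano* cannot raise to a position above *a few linguists*.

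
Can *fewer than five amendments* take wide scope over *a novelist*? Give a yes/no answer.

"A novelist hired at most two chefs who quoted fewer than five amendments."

*fewer than five amendments* occurs within the relative clause *who quoted fewer than five amendments* modifying *at most two chefs*.
Relative clauses block scope extraction: QR cannot target a position outside the modified NP.
So *fewer than five amendments* cannot raise high enough to outscope *a novelist*; only the surface ordering *a novelist* > *fewer than five amendments* is available.
(Only the surface reading survives: one fixed novelist with respect to all the relevant amendments.)

No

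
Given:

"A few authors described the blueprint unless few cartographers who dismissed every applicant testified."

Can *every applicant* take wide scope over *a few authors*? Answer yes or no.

The DP *every applicant* is contained in the relative clause *who dismissed every applicant*, which is itself inside the adjunct *unless few cartographers who dismissed every applicant testified*.
Both the relative clause and the enclosing adjunct are scope islands; QR cannot cross either.
So the wide-scope reading for *every applicant* is blocked.

No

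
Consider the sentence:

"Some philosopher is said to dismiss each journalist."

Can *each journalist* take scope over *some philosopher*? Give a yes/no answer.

Yes

Raising constructions are monoclausal for scope purposes; *each journalist* is not separated from *some philosopher* by any island.
With no island boundary between them, the object can take inverse scope over the subject via ordinary QR within the clause.
So *each journalist* > *some philosopher* is among the available readings.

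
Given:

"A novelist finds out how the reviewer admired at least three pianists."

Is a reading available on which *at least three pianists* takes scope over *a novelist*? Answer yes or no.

No

The DP *at least three pianists* is contained in the embedded question *how the reviewer admired at least three pianists*.
An indirect question is a wh-island; the filled [Spec,CP] blocks QR across the CP edge.
The inverse ordering *at least three pianists* > *a novelist* is therefore underivable.
(Only the surface reading survives: one fixed novelist with respect to all the relevant pianists.)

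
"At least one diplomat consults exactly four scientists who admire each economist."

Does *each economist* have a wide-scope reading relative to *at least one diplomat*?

The DP *each economist* is contained in the relative clause *who admire each economist* modifying *exactly four scientists*.
Quantifiers inside a relative clause are trapped there; the RC boundary blocks QR.
The inverse ordering *each economist* > *at least one diplomat* is therefore underivable.

No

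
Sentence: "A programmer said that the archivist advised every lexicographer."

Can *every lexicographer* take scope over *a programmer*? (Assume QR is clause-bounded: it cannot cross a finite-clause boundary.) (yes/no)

No

*every lexicographer* sits inside the finite complement clause *that the archivist advised every lexicographer*.
QR is clause-bounded, so the finite complement is a scope island for the embedded quantifier.
*every lexicographer* is confined to the island and cannot take scope over *a programmer*.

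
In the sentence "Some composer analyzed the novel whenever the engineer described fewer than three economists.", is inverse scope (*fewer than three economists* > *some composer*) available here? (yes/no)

The DP *fewer than three economists* is contained in the adjunct clause *whenever the engineer described fewer than three economists*.
Adverbial clauses are not L-marked, so they are barriers for QR — the quantifier cannot escape the adjunct.
The inverse ordering *fewer than three economists* > *some composer* is therefore underivable.
(Only the surface reading survives: one fixed composer with respect to all the relevant economists.)

No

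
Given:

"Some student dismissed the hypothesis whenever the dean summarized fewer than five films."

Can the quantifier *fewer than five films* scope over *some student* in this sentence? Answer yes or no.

No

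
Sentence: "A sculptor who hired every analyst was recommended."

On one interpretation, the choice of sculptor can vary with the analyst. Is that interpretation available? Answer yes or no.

The paraphrase describes the scope ordering *every analyst* > *a sculptor*.
Structurally, *every analyst* is inside the relative clause *who hired every analyst*.
Relative clauses block scope extraction: QR cannot target a position outside the modified NP.
So *every analyst* cannot raise high enough to outscope *a sculptor*; only the surface ordering *a sculptor* > *every analyst* is available.
(Only the surface reading survives: one fixed sculptor with respect to all the relevant analysts.)

No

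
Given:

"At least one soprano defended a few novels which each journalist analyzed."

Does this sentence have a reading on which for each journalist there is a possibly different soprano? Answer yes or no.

No

That reading corresponds to *each journalist* > *at least one soprano*.
*each journalist* is embedded in the relative clause *which each journalist analyzed* modifying *a few novels*.
QR out of a relative clause is ruled out by the relative-clause island constraint.
So the wide-scope reading for *each journalist* is blocked.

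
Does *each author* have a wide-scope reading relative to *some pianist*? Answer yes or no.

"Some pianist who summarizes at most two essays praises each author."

The relative clause *who summarizes at most two essays* modifies *some pianist*, but *each author* is not inside that relative clause — it is an argument of the matrix verb.
Nothing blocks QR of the lower DP to a position above the higher one, so inverse scope is available.

Yes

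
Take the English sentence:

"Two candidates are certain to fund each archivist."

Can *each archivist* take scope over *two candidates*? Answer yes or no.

Infinitival complements of raising predicates do not block QR; *each archivist* and *two candidates* are effectively clausemates.
With no island boundary between them, the object can take inverse scope over the subject via ordinary QR within the clause.

Yes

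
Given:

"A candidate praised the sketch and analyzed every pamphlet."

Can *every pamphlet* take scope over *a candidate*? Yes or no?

The target quantifier *every pamphlet* is part of one conjunct of the coordinate structure (*analyzed every pamphlet*).
A quantifier cannot raise out of one conjunct of a coordination across the whole coordinate structure — the CSC applies to QR.
So *every pamphlet* cannot raise high enough to outscope *a candidate*; only the surface ordering *a candidate* > *every pamphlet* is available.

No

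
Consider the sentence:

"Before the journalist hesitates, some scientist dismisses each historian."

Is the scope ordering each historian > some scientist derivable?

The adjunct island is irrelevant here — *each historian* and *some scientist* are both in the matrix clause.
Nothing blocks QR of the lower DP to a position above the higher one, so inverse scope is available.
So *each historian* > *some scientist* is among the available readings.

Yes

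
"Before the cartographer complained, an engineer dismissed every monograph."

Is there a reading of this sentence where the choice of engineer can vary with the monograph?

Yes

That reading corresponds to *every monograph* > *an engineer*.
*every monograph* is a matrix argument; the adjunct is an island but the target quantifier is outside it.
With no island boundary between them, the object can take inverse scope over the subject via ordinary QR within the clause.
Both orderings are possible: *an engineer* > *every monograph* and *every monograph* > *an engineer*.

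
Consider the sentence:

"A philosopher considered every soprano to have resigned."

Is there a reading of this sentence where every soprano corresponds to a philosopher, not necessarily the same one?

Yes

The described interpretation is the *every soprano* > *a philosopher* scoping.
*every soprano* is an ECM subject; ECM complements are not islands, and the embedded quantifier may take matrix scope.
Since no island is crossed, the inverse ordering is licensed alongside surface scope.
The sentence is scopally ambiguous between *a philosopher* > *every soprano* and *every soprano* > *a philosopher*.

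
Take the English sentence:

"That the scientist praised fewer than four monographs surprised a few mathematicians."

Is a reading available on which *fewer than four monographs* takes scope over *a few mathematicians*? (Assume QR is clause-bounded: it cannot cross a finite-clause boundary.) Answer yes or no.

No

The target quantifier *fewer than four monographs* is part of the sentential subject *that the scientist praised fewer than four monographs*.
Sentential subjects are islands: a quantifier inside the subject clause cannot raise over the matrix predicate.
The ordering *fewer than four monographs* > *a few mathematicians* is therefore underivable.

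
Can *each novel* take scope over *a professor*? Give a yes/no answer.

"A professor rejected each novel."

Yes

*each novel* and *a professor* are in the same minimal clause.
Ordinary QR to a clause-peripheral position gives the wide-scope LF for the lower DP.
The sentence is scopally ambiguous between *a professor* > *each novel* and *each novel* > *a professor*.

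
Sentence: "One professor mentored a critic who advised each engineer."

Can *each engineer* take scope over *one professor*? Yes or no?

The DP *each engineer* is contained in the relative clause *who advised each engineer* modifying *a critic*.
QR out of a relative clause is ruled out by the relative-clause island constraint.
*each engineer* > *one professor* would require crossing that boundary, which is illicit.
(Only the surface reading survives: one fixed professor with respect to all the relevant engineers.)

No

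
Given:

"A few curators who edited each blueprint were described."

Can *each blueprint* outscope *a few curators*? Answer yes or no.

No

The target quantifier *each blueprint* is part of the relative clause *who edited each blueprint*.
Relative clauses are scope islands: a quantifier cannot QR out of a relative clause to take scope in the matrix clause.
So *each blueprint* cannot raise high enough to outscope *a few curators*; only the surface ordering *a few curators* > *each blueprint* is available.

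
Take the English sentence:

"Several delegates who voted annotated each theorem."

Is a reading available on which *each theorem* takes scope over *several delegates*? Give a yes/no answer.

Yes

Although the sentence contains a relative clause (*who voted*), *each theorem* is outside it, in the matrix VP.
Ordinary QR to a clause-peripheral position gives the wide-scope LF for the lower DP.
The sentence is scopally ambiguous between *several delegates* > *each theorem* and *each theorem* > *several delegates*.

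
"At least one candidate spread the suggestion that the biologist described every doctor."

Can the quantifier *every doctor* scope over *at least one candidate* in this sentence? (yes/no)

No

The target quantifier *every doctor* is part of the complex NP *the suggestion that the biologist described every doctor*.
Since the clause is the complement of a nominal head, the CNPC blocks scope extraction.
So *every doctor* cannot raise to a position above *at least one candidate*.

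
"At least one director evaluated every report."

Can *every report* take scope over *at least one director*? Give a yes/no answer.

Yes

*at least one director* and *every report* are co-arguments of the matrix verb, with nothing but a clause-internal boundary between them.
No island intervenes, so both surface and inverse scope are derivable.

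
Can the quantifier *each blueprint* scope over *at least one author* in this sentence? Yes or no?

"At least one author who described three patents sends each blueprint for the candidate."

Yes

Although the sentence contains a relative clause (*who described three patents*), *each blueprint* is outside it, in the matrix VP.
With no island boundary between them, the object can take inverse scope over the subject via ordinary QR within the clause.
The sentence is scopally ambiguous between *at least one author* > *each blueprint* and *each blueprint* > *at least one author*.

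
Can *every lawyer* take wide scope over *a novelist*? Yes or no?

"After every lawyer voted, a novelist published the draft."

*every lawyer* sits inside the adjunct clause *after every lawyer voted*.
The adjunct-island constraint bars QR out of an adverbial clause.
*every lawyer* is confined to the island and cannot take scope over *a novelist*.

No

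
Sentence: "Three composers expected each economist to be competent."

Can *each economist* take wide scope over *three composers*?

The ECM infinitive is scope-transparent — *each economist* is free to raise above *three composers*.
Clause-internal QR can adjoin the lower DP above the subject, yielding the inverse reading.

Yes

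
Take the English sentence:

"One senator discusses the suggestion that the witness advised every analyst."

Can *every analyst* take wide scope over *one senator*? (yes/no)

*every analyst* is embedded in the complex NP *the suggestion that the witness advised every analyst*.
The Complex NP Constraint bars QR out of the complement clause of a noun.
*every analyst* > *one senator* would require crossing that boundary, which is illicit.

No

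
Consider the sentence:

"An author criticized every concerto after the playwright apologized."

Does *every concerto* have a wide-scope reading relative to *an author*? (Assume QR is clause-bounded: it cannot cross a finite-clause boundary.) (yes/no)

The adjunct clause does not contain *every concerto*, which is the matrix object.
QR within a single clause is free, so the lower quantifier may take scope over the higher one.

Yes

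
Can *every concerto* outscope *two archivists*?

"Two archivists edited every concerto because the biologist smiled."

*every concerto* is a matrix argument; the adjunct is an island but the target quantifier is outside it.
No island intervenes, so both surface and inverse scope are derivable.
So *every concerto* > *two archivists* is among the available readings.

Yes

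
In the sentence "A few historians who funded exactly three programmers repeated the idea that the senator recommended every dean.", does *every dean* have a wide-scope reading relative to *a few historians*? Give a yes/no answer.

*every dean* occurs within the complex NP *the idea that the senator recommended every dean*.
Since the clause is the complement of a nominal head, the CNPC blocks scope extraction.
So *every dean* cannot raise to a position above *a few historians*.

No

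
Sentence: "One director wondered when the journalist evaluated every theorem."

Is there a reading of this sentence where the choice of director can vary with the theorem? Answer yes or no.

The paraphrase describes the scope ordering *every theorem* > *one director*.
*every theorem* sits inside the embedded question *when the journalist evaluated every theorem*.
Embedded questions are wh-islands: a quantifier inside an indirect question cannot QR into the matrix clause.
So *every theorem* cannot raise to a position above *one director*.

No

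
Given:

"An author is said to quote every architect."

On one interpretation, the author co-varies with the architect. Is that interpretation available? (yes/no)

Yes

This is the *every architect* > *an author* reading.
*every architect* is the object of the infinitival complement of a raising predicate; raising infinitives are transparent for QR, so the two DPs are in effect clausemates.
Nothing blocks QR of the lower DP to a position above the higher one, so inverse scope is available.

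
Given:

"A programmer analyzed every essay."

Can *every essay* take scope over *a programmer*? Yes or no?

*every essay* is the matrix object and *a programmer* the matrix subject; the two are clausemates.
QR within a single clause is free, so the lower quantifier may take scope over the higher one.

Yes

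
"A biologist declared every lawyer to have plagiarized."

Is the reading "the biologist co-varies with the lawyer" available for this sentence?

Yes

That reading corresponds to *every lawyer* > *a biologist*.
This is an ECM construction: *every lawyer* is the infinitival subject, Case-marked by the matrix verb, and the infinitive is transparent for QR.
With no island boundary between them, the object can take inverse scope over the subject via ordinary QR within the clause.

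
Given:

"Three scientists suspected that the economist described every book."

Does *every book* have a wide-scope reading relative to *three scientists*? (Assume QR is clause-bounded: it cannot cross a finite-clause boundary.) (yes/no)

*every book* is embedded in the finite complement clause *that the economist described every book*.
Finite CP is the ceiling for QR here, by assumption.
Hence only narrow scope for *every book* (under *three scientists*) survives.

No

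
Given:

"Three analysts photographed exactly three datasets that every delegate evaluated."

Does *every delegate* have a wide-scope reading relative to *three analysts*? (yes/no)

The DP *every delegate* is contained in the relative clause *that every delegate evaluated* modifying *exactly three datasets*.
Quantifiers inside a relative clause are trapped there; the RC boundary blocks QR.
*every delegate* is confined to the island and cannot take scope over *three analysts*.

No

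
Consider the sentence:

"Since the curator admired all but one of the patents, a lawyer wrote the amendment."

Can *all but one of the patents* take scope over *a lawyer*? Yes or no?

No

The DP *all but one of the patents* is contained in the adjunct clause *since the curator admired all but one of the patents*.
Scope out of an adjunct clause is unavailable: QR respects the adjunct-island constraint.
The ordering *all but one of the patents* > *a lawyer* is therefore underivable.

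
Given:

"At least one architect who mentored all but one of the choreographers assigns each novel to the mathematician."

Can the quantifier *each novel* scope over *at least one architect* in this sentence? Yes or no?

Yes

The RC *who mentored all but one of the choreographers* is an island, but *each novel* is not inside it — it is the matrix object, a clausemate of *at least one architect*.
Since no island is crossed, the inverse ordering is licensed alongside surface scope.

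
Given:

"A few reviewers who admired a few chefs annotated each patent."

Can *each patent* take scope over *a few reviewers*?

Although the sentence contains a relative clause (*who admired a few chefs*), *each patent* is outside it, in the matrix VP.
With no island boundary between them, the object can take inverse scope over the subject via ordinary QR within the clause.
Both orderings are possible: *a few reviewers* > *each patent* and *each patent* > *a few reviewers*.

Yes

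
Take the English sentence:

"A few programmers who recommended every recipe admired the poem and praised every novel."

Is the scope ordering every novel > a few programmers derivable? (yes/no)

No

*every novel* occurs within one conjunct of the coordinate structure (*praised every novel*).
QR out of a conjunct would have to apply non-ATB, which the CSC forbids.
*every novel* > *a few programmers* would require crossing that boundary, which is illicit.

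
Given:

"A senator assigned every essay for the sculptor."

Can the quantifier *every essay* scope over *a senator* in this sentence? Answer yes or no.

Yes

*every essay* and *a senator* are in the same minimal clause.
Ordinary QR to a clause-peripheral position gives the wide-scope LF for the lower DP.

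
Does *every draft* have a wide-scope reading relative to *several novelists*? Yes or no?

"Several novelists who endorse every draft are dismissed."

No

*every draft* occurs within the relative clause *who endorse every draft*.
A relative clause is a scope island — quantifier raising cannot cross its boundary.
So *every draft* cannot raise to a position above *several novelists*.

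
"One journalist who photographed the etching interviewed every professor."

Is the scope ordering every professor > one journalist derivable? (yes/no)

The RC *who photographed the etching* is an island, but *every professor* is not inside it — it is the matrix object, a clausemate of *one journalist*.
QR within a single clause is free, so the lower quantifier may take scope over the higher one.
Both orderings are possible: *one journalist* > *every professor* and *every professor* > *one journalist*.

Yes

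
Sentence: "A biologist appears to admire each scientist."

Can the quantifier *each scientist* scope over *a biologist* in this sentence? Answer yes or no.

Raising constructions are monoclausal for scope purposes; *each scientist* is not separated from *a biologist* by any island.
Since no island is crossed, the inverse ordering is licensed alongside surface scope.

Yes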